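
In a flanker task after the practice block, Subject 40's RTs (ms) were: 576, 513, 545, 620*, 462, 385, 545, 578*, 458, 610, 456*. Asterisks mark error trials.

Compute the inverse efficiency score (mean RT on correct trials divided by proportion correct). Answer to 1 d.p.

Correct trials (n=8): 576, 513, 545, 462, 385, 545, 458, 610
Mean correct RT = 4094/8 = 511.7500 ms
Proportion correct = 8/11
IES = 511.7500 / (8/11) = 703.656 ms

703.7 ms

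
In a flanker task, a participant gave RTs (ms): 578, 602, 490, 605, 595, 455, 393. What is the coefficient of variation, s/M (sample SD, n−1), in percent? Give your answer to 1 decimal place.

n = 7, Σ = 3718, M = 531.1429
Σ(x−M)² = 43322.857; s = √(43322.857/6) = 84.9734
CV = 84.9734 / 531.1429 = 0.15998 = 15.998%

16.0%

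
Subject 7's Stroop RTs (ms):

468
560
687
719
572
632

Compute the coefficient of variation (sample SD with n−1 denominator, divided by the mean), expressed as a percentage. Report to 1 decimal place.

n = 6, Σ = 3638, M = 606.3333
Σ(x−M)² = 42321.333; s = √(42321.333/5) = 92.0014
CV = 92.0014 / 606.3333 = 0.15173 = 15.173%

15.2%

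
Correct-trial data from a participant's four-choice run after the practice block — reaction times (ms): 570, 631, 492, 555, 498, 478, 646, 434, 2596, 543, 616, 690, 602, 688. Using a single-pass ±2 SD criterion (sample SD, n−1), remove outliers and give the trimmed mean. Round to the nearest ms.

573 ms

n = 14, ΣRT = 10039, M = 717.071
Σ(x−M)² = 3881998.93; s = √(3881998.93/13) = 546.457
Cutoffs: 717.071 ± 2·546.457 → [-375.8, 1810.0]
Outside: 2596 → excluded.
Retained (n=13): Σ = 7443, mean = 7443/13 = 572.538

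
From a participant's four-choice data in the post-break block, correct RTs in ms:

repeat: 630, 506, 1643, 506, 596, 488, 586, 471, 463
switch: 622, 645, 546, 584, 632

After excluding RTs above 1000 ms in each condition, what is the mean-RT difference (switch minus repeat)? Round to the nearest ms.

75 ms

repeat: exclude 1643
M(repeat) = 4246/8 = 530.750
M(switch) = 3029/5 = 605.800
Difference = 605.800 − 530.750 = 75.050 ms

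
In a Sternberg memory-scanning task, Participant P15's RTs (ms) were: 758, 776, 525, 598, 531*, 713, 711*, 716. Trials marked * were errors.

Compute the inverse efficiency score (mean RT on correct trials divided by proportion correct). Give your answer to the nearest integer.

908 ms

Correct trials (n=6): 758, 776, 525, 598, 713, 716
Mean correct RT = 4086/6 = 681.0000 ms
Proportion correct = 6/8
IES = 681.0000 / (6/8) = 908.000 ms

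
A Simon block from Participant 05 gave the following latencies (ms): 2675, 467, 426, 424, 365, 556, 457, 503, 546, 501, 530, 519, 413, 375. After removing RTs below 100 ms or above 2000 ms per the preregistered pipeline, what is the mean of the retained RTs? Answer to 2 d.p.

Excluded: 2675
Retained (n=13): Σ = 6082
Mean = 6082/13 = 467.8462

467.85 ms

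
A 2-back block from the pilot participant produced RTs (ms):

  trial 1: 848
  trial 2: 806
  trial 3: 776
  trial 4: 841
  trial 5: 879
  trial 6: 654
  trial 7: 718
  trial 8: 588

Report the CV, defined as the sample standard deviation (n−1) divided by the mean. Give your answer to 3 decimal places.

0.134

n = 8, Σ = 6110, M = 763.7500
Σ(x−M)² = 73309.500; s = √(73309.500/7) = 102.3366
CV = 102.3366 / 763.7500 = 0.13399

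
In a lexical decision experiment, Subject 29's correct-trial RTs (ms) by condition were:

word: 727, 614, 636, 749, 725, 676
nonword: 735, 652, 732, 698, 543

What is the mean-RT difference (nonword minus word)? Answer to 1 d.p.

M(word) = 4127/6 = 687.833
M(nonword) = 3360/5 = 672.000
Difference = 672.000 − 687.833 = -15.833 ms

-15.8 ms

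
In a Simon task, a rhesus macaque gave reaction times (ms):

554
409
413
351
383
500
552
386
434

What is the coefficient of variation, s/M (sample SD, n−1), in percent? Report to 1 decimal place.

16.9%

n = 9, Σ = 3982, M = 442.4444
Σ(x−M)² = 44898.222; s = √(44898.222/8) = 74.9151
CV = 74.9151 / 442.4444 = 0.16932 = 16.932%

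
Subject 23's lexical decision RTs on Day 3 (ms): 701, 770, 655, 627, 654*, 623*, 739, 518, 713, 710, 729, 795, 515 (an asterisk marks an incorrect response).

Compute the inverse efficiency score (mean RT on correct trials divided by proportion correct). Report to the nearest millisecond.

Correct trials (n=11): 701, 770, 655, 627, 739, 518, 713, 710, 729, 795, 515
Mean correct RT = 7472/11 = 679.2727 ms
Proportion correct = 11/13
IES = 679.2727 / (11/13) = 802.777 ms

803 ms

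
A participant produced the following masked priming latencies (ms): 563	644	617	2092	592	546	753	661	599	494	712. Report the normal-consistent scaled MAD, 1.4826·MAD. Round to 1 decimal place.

80.1 ms

Sorted: 494, 546, 563, 592, 599, 617, 644, 661, 712, 753, 2092 → median = 617
|x − 617| sorted: 0, 18, 25, 27, 44, 54, 71, 95, 123, 136, 1475 → MAD = 54
Robust SD ≈ 1.4826 × 54 = 80.060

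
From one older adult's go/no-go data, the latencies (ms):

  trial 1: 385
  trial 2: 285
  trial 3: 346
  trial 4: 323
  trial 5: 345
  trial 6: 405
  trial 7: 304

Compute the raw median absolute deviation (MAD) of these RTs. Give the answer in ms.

40 ms

Sorted: 285, 304, 323, 345, 346, 385, 405 → median = 345
|x − 345|: 40, 60, 1, 22, 0, 60, 41
Sorted deviations: 0, 1, 22, 40, 41, 60, 60 → MAD = 40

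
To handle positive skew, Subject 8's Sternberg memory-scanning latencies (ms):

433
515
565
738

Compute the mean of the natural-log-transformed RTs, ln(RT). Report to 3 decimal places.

ln(RT): 6.0707, 6.2442, 6.3368, 6.6039
Σ ln(RT) = 25.2557
Mean = 25.2557/4 = 6.31392

6.314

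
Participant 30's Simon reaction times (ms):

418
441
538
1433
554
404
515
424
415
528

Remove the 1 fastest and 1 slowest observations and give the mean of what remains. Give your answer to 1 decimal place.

Sorted: 404, 415, 418, 424, 441, 515, 528, 538, 554, 1433
Drop lowest 1 (404) and highest 1 (1433)
Remaining (n=8): Σ = 3833, mean = 3833/8 = 479.125

479.1 ms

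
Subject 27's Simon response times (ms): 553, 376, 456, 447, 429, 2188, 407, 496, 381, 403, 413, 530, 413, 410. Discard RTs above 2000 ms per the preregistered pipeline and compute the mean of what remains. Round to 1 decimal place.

439.5 ms

Excluded: 2188
Retained (n=13): Σ = 5714
Mean = 5714/13 = 439.5385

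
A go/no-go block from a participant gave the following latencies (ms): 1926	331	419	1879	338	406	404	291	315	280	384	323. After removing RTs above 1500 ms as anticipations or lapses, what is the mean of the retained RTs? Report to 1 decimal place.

Excluded: 1879, 1926
Retained (n=10): Σ = 3491
Mean = 3491/10 = 349.1000

349.1 ms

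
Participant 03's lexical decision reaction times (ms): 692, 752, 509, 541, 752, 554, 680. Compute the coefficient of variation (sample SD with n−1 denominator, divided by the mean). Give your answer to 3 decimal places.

0.161

n = 7, Σ = 4480, M = 640.0000
Σ(x−M)² = 63750.000; s = √(63750.000/6) = 103.0776
CV = 103.0776 / 640.0000 = 0.16106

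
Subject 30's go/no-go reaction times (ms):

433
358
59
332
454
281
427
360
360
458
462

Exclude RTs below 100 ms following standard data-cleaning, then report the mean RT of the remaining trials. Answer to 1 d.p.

Excluded: 59
Retained (n=10): Σ = 3925
Mean = 3925/10 = 392.5000

392.5 ms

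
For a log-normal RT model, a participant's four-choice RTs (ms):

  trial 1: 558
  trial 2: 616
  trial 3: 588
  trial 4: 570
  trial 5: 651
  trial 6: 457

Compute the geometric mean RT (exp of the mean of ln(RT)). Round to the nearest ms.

570 ms

ln(RT): 6.3244, 6.4232, 6.3767, 6.3456, 6.4785, 6.1247
Mean ln(RT) = 38.0732/6 = 6.34553
Geometric mean = exp(6.34553) = 569.94 ms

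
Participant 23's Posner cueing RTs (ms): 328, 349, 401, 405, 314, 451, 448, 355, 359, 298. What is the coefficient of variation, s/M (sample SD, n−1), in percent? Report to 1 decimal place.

14.4%

n = 10, Σ = 3708, M = 370.8000
Σ(x−M)² = 25695.600; s = √(25695.600/9) = 53.4328
CV = 53.4328 / 370.8000 = 0.14410 = 14.410%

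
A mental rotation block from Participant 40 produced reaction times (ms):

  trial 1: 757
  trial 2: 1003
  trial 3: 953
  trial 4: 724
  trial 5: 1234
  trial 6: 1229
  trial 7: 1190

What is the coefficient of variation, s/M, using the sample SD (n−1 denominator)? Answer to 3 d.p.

n = 7, Σ = 7090, M = 1012.8571
Σ(x−M)² = 279582.857; s = √(279582.857/6) = 215.8637
CV = 215.8637 / 1012.8571 = 0.21312

0.213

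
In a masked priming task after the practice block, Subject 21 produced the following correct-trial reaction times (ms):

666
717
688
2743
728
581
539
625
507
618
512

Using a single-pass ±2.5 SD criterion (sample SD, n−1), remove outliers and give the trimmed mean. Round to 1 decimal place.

618.1 ms

n = 11, ΣRT = 8924, M = 811.273
Σ(x−M)² = 4165048.18; s = √(4165048.18/10) = 645.372
Cutoffs: 811.273 ± 2.5·645.372 → [-802.2, 2424.7]
Outside: 2743 → excluded.
Retained (n=10): Σ = 6181, mean = 6181/10 = 618.100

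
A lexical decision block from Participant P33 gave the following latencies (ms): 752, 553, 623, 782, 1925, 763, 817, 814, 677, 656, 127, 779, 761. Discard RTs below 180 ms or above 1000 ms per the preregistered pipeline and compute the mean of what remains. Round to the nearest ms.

725 ms

Excluded: 127, 1925
Retained (n=11): Σ = 7977
Mean = 7977/11 = 725.1818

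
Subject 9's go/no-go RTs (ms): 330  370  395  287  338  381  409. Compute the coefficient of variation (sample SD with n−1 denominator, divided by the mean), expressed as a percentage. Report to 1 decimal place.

11.9%

n = 7, Σ = 2510, M = 358.5714
Σ(x−M)² = 10865.714; s = √(10865.714/6) = 42.5553
CV = 42.5553 / 358.5714 = 0.11868 = 11.868%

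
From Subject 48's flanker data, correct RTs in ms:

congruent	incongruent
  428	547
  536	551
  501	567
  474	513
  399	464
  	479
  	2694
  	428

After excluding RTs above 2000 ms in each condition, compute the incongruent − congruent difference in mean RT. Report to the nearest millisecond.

incongruent: exclude 2694
M(congruent) = 2338/5 = 467.600
M(incongruent) = 3549/7 = 507.000
Difference = 507.000 − 467.600 = 39.400 ms

39 ms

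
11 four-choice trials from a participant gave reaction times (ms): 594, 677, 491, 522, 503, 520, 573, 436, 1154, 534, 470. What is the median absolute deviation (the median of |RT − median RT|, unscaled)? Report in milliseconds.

51 ms

Sorted: 436, 470, 491, 503, 520, 522, 534, 573, 594, 677, 1154 → median = 522
|x − 522|: 72, 155, 31, 0, 19, 2, 51, 86, 632, 12, 52
Sorted deviations: 0, 2, 12, 19, 31, 51, 52, 72, 86, 155, 632 → MAD = 51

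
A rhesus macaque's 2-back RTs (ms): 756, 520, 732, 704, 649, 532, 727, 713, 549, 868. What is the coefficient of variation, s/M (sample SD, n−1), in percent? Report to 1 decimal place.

n = 10, Σ = 6750, M = 675.0000
Σ(x−M)² = 113074.000; s = √(113074.000/9) = 112.0883
CV = 112.0883 / 675.0000 = 0.16606 = 16.606%

16.6%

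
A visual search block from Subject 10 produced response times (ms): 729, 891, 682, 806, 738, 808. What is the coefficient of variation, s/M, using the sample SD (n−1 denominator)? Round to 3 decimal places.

0.096

n = 6, Σ = 4654, M = 775.6667
Σ(x−M)² = 27637.333; s = √(27637.333/5) = 74.3469
CV = 74.3469 / 775.6667 = 0.09585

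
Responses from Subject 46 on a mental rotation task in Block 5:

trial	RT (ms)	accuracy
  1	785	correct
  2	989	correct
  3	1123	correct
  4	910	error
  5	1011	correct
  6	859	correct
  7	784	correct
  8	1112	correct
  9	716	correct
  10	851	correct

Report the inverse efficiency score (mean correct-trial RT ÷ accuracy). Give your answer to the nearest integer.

1016 ms

Correct trials (n=9): 785, 989, 1123, 1011, 859, 784, 1112, 716, 851
Mean correct RT = 8230/9 = 914.4444 ms
Proportion correct = 9/10
IES = 914.4444 / (9/10) = 1016.049 ms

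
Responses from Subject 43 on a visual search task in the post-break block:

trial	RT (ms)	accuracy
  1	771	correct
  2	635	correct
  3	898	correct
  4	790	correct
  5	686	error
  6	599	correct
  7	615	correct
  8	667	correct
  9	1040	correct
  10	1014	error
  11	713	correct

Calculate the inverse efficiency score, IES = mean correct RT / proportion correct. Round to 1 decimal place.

913.7 ms

Correct trials (n=9): 771, 635, 898, 790, 599, 615, 667, 1040, 713
Mean correct RT = 6728/9 = 747.5556 ms
Proportion correct = 9/11
IES = 747.5556 / (9/11) = 913.679 ms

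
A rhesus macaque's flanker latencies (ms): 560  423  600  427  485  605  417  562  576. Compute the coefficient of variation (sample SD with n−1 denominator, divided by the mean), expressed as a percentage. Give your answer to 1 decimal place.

15.3%

n = 9, Σ = 4655, M = 517.2222
Σ(x−M)² = 49947.556; s = √(49947.556/8) = 79.0155
CV = 79.0155 / 517.2222 = 0.15277 = 15.277%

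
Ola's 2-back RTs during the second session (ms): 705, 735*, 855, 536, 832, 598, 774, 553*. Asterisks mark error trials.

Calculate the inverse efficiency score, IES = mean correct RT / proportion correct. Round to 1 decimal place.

955.6 ms

Correct trials (n=6): 705, 855, 536, 832, 598, 774
Mean correct RT = 4300/6 = 716.6667 ms
Proportion correct = 6/8
IES = 716.6667 / (6/8) = 955.556 ms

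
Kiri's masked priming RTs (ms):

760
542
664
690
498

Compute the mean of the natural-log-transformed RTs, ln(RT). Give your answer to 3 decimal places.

ln(RT): 6.6333, 6.2953, 6.4983, 6.5367, 6.2106
Σ ln(RT) = 32.1742
Mean = 32.1742/5 = 6.43483

6.435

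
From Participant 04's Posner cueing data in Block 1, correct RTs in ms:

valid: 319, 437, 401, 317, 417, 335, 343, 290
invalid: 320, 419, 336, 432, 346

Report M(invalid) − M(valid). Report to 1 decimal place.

13.2 ms

M(valid) = 2859/8 = 357.375
M(invalid) = 1853/5 = 370.600
Difference = 370.600 − 357.375 = 13.225 ms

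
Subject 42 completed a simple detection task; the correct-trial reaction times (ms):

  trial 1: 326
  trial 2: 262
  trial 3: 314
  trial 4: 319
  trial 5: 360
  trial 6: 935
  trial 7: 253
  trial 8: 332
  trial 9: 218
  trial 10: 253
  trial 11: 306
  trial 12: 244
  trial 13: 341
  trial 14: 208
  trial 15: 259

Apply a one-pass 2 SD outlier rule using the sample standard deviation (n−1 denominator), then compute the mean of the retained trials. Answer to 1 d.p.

285.4 ms

n = 15, ΣRT = 4930, M = 328.667
Σ(x−M)² = 424339.33; s = √(424339.33/14) = 174.098
Cutoffs: 328.667 ± 2·174.098 → [-19.5, 676.9]
Outside: 935 → excluded.
Retained (n=14): Σ = 3995, mean = 3995/14 = 285.357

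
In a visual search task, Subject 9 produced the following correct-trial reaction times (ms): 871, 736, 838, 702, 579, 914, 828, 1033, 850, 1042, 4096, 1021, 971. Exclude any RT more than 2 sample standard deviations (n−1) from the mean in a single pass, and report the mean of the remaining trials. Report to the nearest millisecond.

865 ms

n = 13, ΣRT = 14481, M = 1113.923
Σ(x−M)² = 9858736.92; s = √(9858736.92/12) = 906.400
Cutoffs: 1113.923 ± 2·906.400 → [-698.9, 2926.7]
Outside: 4096 → excluded.
Retained (n=12): Σ = 10385, mean = 10385/12 = 865.417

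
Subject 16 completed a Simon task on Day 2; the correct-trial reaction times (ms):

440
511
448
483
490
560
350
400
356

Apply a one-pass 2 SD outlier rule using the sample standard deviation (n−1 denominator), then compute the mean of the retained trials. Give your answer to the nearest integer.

449 ms

n = 9, ΣRT = 4038, M = 448.667
Σ(x−M)² = 39934.00; s = √(39934.00/8) = 70.652
Cutoffs: 448.667 ± 2·70.652 → [307.4, 590.0]
No RTs fall outside the cutoffs; all 9 retained. Mean = 4038/9 = 448.667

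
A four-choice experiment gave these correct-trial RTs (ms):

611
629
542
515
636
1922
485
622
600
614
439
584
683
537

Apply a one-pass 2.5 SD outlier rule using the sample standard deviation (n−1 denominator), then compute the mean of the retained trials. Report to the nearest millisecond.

n = 14, ΣRT = 9419, M = 672.786
Σ(x−M)² = 1737302.36; s = √(1737302.36/13) = 365.566
Cutoffs: 672.786 ± 2.5·365.566 → [-241.1, 1586.7]
Outside: 1922 → excluded.
Retained (n=13): Σ = 7497, mean = 7497/13 = 576.692

577 ms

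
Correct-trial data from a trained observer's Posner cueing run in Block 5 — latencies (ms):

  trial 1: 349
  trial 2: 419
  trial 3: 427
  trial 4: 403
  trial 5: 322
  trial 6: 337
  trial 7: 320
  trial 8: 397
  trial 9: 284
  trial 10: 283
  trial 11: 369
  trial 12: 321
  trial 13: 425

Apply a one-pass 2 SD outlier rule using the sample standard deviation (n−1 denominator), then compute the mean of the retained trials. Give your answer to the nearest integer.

n = 13, ΣRT = 4656, M = 358.154
Σ(x−M)² = 32369.69; s = √(32369.69/12) = 51.937
Cutoffs: 358.154 ± 2·51.937 → [254.3, 462.0]
No RTs fall outside the cutoffs; all 13 retained. Mean = 4656/13 = 358.154

358 ms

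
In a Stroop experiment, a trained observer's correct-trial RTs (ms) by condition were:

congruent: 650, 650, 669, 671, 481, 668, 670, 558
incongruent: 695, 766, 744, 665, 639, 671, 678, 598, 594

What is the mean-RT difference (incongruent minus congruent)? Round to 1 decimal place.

45.1 ms

M(congruent) = 5017/8 = 627.125
M(incongruent) = 6050/9 = 672.222
Difference = 672.222 − 627.125 = 45.097 ms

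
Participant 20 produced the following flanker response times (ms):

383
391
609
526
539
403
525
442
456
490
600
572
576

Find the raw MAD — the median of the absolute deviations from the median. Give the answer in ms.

69 ms

Sorted: 383, 391, 403, 442, 456, 490, 525, 526, 539, 572, 576, 600, 609 → median = 525
|x − 525|: 142, 134, 84, 1, 14, 122, 0, 83, 69, 35, 75, 47, 51
Sorted deviations: 0, 1, 14, 35, 47, 51, 69, 75, 83, 84, 122, 134, 142 → MAD = 69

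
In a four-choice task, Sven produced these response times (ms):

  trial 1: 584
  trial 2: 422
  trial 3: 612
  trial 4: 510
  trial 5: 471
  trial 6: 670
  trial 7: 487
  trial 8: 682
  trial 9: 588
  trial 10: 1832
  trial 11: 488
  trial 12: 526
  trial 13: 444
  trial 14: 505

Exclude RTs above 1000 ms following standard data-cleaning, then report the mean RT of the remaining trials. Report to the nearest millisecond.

Excluded: 1832
Retained (n=13): Σ = 6989
Mean = 6989/13 = 537.6154

538 ms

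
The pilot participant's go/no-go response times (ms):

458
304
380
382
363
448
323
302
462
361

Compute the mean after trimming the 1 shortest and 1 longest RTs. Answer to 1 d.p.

377.4 ms

Sorted: 302, 304, 323, 361, 363, 380, 382, 448, 458, 462
Drop lowest 1 (302) and highest 1 (462)
Remaining (n=8): Σ = 3019, mean = 3019/8 = 377.375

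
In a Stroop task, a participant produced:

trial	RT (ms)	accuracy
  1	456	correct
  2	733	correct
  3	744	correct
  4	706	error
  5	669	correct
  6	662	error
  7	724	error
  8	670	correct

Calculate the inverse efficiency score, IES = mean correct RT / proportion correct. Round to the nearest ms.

Correct trials (n=5): 456, 733, 744, 669, 670
Mean correct RT = 3272/5 = 654.4000 ms
Proportion correct = 5/8
IES = 654.4000 / (5/8) = 1047.040 ms

1047 ms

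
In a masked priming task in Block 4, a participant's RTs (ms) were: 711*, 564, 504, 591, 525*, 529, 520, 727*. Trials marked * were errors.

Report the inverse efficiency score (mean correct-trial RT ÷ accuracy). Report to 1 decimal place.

866.6 ms

Correct trials (n=5): 564, 504, 591, 529, 520
Mean correct RT = 2708/5 = 541.6000 ms
Proportion correct = 5/8
IES = 541.6000 / (5/8) = 866.560 ms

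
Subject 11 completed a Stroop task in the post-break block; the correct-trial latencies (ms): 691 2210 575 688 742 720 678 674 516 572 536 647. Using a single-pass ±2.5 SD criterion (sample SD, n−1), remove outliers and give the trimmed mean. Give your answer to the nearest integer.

640 ms

n = 12, ΣRT = 9249, M = 770.750
Σ(x−M)² = 2319152.25; s = √(2319152.25/11) = 459.164
Cutoffs: 770.750 ± 2.5·459.164 → [-377.2, 1918.7]
Outside: 2210 → excluded.
Retained (n=11): Σ = 7039, mean = 7039/11 = 639.909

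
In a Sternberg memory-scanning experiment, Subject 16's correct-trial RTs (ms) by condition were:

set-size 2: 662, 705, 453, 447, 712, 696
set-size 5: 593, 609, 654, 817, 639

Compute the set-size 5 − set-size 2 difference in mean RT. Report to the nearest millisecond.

50 ms

M(set-size 2) = 3675/6 = 612.500
M(set-size 5) = 3312/5 = 662.400
Difference = 662.400 − 612.500 = 49.900 ms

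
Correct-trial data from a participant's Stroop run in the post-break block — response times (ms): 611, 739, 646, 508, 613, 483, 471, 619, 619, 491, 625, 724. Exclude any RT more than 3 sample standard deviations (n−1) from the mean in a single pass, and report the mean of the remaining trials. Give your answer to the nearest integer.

596 ms

n = 12, ΣRT = 7149, M = 595.750
Σ(x−M)² = 88908.25; s = √(88908.25/11) = 89.903
Cutoffs: 595.750 ± 3·89.903 → [326.0, 865.5]
No RTs fall outside the cutoffs; all 12 retained. Mean = 7149/12 = 595.750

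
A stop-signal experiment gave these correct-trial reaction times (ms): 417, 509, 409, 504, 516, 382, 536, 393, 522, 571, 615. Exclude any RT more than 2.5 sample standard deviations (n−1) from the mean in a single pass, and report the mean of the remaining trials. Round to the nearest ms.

n = 11, ΣRT = 5374, M = 488.545
Σ(x−M)² = 59498.73; s = √(59498.73/10) = 77.135
Cutoffs: 488.545 ± 2.5·77.135 → [295.7, 681.4]
No RTs fall outside the cutoffs; all 11 retained. Mean = 5374/11 = 488.545

489 ms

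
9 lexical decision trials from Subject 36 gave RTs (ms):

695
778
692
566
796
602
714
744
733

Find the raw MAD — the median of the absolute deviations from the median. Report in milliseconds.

30 ms

Sorted: 566, 602, 692, 695, 714, 733, 744, 778, 796 → median = 714
|x − 714|: 19, 64, 22, 148, 82, 112, 0, 30, 19
Sorted deviations: 0, 19, 19, 22, 30, 64, 82, 112, 148 → MAD = 30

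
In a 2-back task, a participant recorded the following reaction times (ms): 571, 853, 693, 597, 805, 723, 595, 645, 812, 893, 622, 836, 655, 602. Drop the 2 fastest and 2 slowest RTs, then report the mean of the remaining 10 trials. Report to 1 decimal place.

699.0 ms

Sorted: 571, 595, 597, 602, 622, 645, 655, 693, 723, 805, 812, 836, 853, 893
Drop lowest 2 (571, 595) and highest 2 (853, 893)
Remaining (n=10): Σ = 6990, mean = 6990/10 = 699.000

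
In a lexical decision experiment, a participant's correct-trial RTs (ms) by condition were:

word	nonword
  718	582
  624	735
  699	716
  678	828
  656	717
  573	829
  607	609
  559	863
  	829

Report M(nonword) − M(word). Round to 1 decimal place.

106.1 ms

M(word) = 5114/8 = 639.250
M(nonword) = 6708/9 = 745.333
Difference = 745.333 − 639.250 = 106.083 ms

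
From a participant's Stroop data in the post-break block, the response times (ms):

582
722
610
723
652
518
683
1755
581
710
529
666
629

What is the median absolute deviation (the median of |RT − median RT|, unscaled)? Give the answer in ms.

70 ms

Sorted: 518, 529, 581, 582, 610, 629, 652, 666, 683, 710, 722, 723, 1755 → median = 652
|x − 652|: 70, 70, 42, 71, 0, 134, 31, 1103, 71, 58, 123, 14, 23
Sorted deviations: 0, 14, 23, 31, 42, 58, 70, 70, 71, 71, 123, 134, 1103 → MAD = 70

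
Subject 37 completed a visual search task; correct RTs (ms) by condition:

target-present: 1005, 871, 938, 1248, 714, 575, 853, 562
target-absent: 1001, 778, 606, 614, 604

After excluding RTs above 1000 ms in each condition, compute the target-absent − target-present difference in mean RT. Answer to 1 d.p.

-101.7 ms

target-present: exclude 1005, 1248
target-absent: exclude 1001
M(target-present) = 4513/6 = 752.167
M(target-absent) = 2602/4 = 650.500
Difference = 650.500 − 752.167 = -101.667 ms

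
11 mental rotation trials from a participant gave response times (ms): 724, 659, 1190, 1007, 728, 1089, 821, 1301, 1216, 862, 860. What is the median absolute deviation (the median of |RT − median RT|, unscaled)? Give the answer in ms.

Sorted: 659, 724, 728, 821, 860, 862, 1007, 1089, 1190, 1216, 1301 → median = 862
|x − 862|: 138, 203, 328, 145, 134, 227, 41, 439, 354, 0, 2
Sorted deviations: 0, 2, 41, 134, 138, 145, 203, 227, 328, 354, 439 → MAD = 145

145 ms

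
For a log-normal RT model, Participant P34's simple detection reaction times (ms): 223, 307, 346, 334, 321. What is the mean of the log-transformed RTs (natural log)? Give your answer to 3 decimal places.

5.713

ln(RT): 5.4072, 5.7268, 5.8464, 5.8111, 5.7714
Σ ln(RT) = 28.5630
Mean = 28.5630/5 = 5.71261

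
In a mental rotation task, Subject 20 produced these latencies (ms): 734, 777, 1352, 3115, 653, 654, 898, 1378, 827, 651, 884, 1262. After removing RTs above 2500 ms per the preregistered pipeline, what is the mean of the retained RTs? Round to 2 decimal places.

Excluded: 3115
Retained (n=11): Σ = 10070
Mean = 10070/11 = 915.4545

915.45 ms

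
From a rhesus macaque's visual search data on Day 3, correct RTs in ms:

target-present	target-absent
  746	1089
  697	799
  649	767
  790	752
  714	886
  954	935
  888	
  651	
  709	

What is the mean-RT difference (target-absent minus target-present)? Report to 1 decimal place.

M(target-present) = 6798/9 = 755.333
M(target-absent) = 5228/6 = 871.333
Difference = 871.333 − 755.333 = 116.000 ms

116.0 ms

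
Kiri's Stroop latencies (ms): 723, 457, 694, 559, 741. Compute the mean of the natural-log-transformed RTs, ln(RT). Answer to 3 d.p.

ln(RT): 6.5834, 6.1247, 6.5425, 6.3261, 6.6080
Σ ln(RT) = 32.1847
Mean = 32.1847/5 = 6.43694

6.437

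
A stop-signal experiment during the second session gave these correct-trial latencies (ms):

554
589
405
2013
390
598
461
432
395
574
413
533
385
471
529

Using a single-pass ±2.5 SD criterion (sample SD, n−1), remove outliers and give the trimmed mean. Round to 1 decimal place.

n = 15, ΣRT = 8742, M = 582.800
Σ(x−M)² = 2274108.40; s = √(2274108.40/14) = 403.034
Cutoffs: 582.800 ± 2.5·403.034 → [-424.8, 1590.4]
Outside: 2013 → excluded.
Retained (n=14): Σ = 6729, mean = 6729/14 = 480.643

480.6 ms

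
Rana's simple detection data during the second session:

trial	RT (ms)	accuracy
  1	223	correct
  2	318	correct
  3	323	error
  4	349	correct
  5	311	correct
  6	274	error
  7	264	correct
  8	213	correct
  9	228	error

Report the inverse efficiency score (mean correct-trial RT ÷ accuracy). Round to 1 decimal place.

Correct trials (n=6): 223, 318, 349, 311, 264, 213
Mean correct RT = 1678/6 = 279.6667 ms
Proportion correct = 6/9
IES = 279.6667 / (6/9) = 419.500 ms

419.5 ms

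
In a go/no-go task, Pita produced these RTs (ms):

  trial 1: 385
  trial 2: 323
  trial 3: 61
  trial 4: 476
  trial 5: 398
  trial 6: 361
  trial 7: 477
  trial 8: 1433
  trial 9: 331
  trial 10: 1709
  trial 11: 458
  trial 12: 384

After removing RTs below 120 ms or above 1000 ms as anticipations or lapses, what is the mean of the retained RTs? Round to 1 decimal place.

399.2 ms

Excluded: 61, 1433, 1709
Retained (n=9): Σ = 3593
Mean = 3593/9 = 399.2222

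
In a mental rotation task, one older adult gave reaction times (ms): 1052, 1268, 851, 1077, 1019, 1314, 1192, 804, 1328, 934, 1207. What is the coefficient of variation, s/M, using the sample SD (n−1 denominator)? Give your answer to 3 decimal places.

n = 11, Σ = 12046, M = 1095.0909
Σ(x−M)² = 332218.909; s = √(332218.909/10) = 182.2687
CV = 182.2687 / 1095.0909 = 0.16644

0.166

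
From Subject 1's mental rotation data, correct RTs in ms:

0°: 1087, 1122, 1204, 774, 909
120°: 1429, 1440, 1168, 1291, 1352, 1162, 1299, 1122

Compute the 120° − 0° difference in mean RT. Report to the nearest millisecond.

M(0°) = 5096/5 = 1019.200
M(120°) = 10263/8 = 1282.875
Difference = 1282.875 − 1019.200 = 263.675 ms

264 ms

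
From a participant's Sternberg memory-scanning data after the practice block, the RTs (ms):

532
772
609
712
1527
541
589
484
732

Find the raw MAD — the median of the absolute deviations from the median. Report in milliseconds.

103 ms

Sorted: 484, 532, 541, 589, 609, 712, 732, 772, 1527 → median = 609
|x − 609|: 77, 163, 0, 103, 918, 68, 20, 125, 123
Sorted deviations: 0, 20, 68, 77, 103, 123, 125, 163, 918 → MAD = 103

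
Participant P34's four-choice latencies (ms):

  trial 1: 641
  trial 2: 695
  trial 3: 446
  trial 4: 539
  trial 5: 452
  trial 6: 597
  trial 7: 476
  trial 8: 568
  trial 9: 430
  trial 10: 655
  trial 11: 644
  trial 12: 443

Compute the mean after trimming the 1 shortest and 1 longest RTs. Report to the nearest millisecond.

546 ms

Sorted: 430, 443, 446, 452, 476, 539, 568, 597, 641, 644, 655, 695
Drop lowest 1 (430) and highest 1 (695)
Remaining (n=10): Σ = 5461, mean = 5461/10 = 546.100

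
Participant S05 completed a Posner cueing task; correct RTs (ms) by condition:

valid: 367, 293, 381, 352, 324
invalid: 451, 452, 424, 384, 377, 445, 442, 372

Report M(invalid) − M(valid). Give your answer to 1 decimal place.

75.0 ms

M(valid) = 1717/5 = 343.400
M(invalid) = 3347/8 = 418.375
Difference = 418.375 − 343.400 = 74.975 ms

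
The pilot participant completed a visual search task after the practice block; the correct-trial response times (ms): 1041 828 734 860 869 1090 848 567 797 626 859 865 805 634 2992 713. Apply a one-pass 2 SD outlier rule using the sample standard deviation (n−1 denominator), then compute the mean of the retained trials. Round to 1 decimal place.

809.1 ms

n = 16, ΣRT = 15128, M = 945.500
Σ(x−M)² = 4751556.00; s = √(4751556.00/15) = 562.824
Cutoffs: 945.500 ± 2·562.824 → [-180.1, 2071.1]
Outside: 2992 → excluded.
Retained (n=15): Σ = 12136, mean = 12136/15 = 809.067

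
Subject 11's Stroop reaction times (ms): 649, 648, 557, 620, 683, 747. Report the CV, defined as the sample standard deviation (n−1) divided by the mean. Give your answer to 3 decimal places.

0.097

n = 6, Σ = 3904, M = 650.6667
Σ(x−M)² = 20049.333; s = √(20049.333/5) = 63.3235
CV = 63.3235 / 650.6667 = 0.09732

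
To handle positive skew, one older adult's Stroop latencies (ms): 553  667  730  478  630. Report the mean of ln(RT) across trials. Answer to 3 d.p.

6.405

ln(RT): 6.3154, 6.5028, 6.5930, 6.1696, 6.4457
Σ ln(RT) = 32.0265
Mean = 32.0265/5 = 6.40530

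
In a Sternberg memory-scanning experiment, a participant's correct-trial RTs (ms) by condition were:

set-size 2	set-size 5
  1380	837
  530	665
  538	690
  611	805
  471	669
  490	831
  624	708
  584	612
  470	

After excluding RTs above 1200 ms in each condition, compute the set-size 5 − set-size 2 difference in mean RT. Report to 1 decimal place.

set-size 2: exclude 1380
M(set-size 2) = 4318/8 = 539.750
M(set-size 5) = 5817/8 = 727.125
Difference = 727.125 − 539.750 = 187.375 ms

187.4 ms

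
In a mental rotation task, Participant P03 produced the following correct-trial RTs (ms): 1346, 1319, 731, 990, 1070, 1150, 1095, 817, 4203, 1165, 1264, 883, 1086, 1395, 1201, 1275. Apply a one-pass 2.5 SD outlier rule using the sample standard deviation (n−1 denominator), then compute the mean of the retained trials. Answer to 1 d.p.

1119.1 ms

n = 16, ΣRT = 20990, M = 1311.875
Σ(x−M)² = 9456861.75; s = √(9456861.75/15) = 794.014
Cutoffs: 1311.875 ± 2.5·794.014 → [-673.2, 3296.9]
Outside: 4203 → excluded.
Retained (n=15): Σ = 16787, mean = 16787/15 = 1119.133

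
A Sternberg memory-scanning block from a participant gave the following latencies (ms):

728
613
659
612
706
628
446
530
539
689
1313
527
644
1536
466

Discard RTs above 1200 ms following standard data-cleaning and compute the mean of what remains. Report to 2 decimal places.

Excluded: 1313, 1536
Retained (n=13): Σ = 7787
Mean = 7787/13 = 599.0000

599.00 ms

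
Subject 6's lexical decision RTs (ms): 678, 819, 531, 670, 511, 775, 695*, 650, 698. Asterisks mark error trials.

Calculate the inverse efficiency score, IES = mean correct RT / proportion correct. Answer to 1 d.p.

749.8 ms

Correct trials (n=8): 678, 819, 531, 670, 511, 775, 650, 698
Mean correct RT = 5332/8 = 666.5000 ms
Proportion correct = 8/9
IES = 666.5000 / (8/9) = 749.812 ms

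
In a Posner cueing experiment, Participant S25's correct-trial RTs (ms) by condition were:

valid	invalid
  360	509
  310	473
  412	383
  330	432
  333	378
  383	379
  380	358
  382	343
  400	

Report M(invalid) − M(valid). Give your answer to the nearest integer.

M(valid) = 3290/9 = 365.556
M(invalid) = 3255/8 = 406.875
Difference = 406.875 − 365.556 = 41.319 ms

41 ms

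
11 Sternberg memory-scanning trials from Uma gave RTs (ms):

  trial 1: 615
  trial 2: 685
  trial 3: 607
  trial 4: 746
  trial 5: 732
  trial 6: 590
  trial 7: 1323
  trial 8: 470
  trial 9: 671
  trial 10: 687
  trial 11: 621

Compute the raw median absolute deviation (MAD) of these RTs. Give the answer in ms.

Sorted: 470, 590, 607, 615, 621, 671, 685, 687, 732, 746, 1323 → median = 671
|x − 671|: 56, 14, 64, 75, 61, 81, 652, 201, 0, 16, 50
Sorted deviations: 0, 14, 16, 50, 56, 61, 64, 75, 81, 201, 652 → MAD = 61

61 ms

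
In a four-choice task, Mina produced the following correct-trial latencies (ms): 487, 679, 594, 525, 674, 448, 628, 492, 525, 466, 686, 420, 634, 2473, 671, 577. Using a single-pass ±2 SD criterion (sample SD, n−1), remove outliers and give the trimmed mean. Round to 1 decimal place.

567.1 ms

n = 16, ΣRT = 10979, M = 686.188
Σ(x−M)² = 3525078.44; s = √(3525078.44/15) = 484.773
Cutoffs: 686.188 ± 2·484.773 → [-283.4, 1655.7]
Outside: 2473 → excluded.
Retained (n=15): Σ = 8506, mean = 8506/15 = 567.067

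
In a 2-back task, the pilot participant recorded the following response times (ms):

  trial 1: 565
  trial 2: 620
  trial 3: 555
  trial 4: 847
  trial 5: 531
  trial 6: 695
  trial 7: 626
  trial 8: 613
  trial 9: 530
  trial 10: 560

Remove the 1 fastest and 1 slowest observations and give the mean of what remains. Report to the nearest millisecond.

596 ms

Sorted: 530, 531, 555, 560, 565, 613, 620, 626, 695, 847
Drop lowest 1 (530) and highest 1 (847)
Remaining (n=8): Σ = 4765, mean = 4765/8 = 595.625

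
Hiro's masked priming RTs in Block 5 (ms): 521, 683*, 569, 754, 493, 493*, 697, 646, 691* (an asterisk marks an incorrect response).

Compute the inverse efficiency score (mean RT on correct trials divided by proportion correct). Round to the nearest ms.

Correct trials (n=6): 521, 569, 754, 493, 697, 646
Mean correct RT = 3680/6 = 613.3333 ms
Proportion correct = 6/9
IES = 613.3333 / (6/9) = 920.000 ms

920 ms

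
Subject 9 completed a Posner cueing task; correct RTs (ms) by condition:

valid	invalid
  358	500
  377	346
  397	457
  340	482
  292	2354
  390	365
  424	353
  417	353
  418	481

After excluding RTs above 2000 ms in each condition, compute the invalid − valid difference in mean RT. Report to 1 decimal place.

invalid: exclude 2354
M(valid) = 3413/9 = 379.222
M(invalid) = 3337/8 = 417.125
Difference = 417.125 − 379.222 = 37.903 ms

37.9 ms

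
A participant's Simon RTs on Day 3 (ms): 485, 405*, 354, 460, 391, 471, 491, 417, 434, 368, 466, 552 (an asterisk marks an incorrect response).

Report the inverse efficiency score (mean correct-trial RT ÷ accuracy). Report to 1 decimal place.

484.9 ms

Correct trials (n=11): 485, 354, 460, 391, 471, 491, 417, 434, 368, 466, 552
Mean correct RT = 4889/11 = 444.4545 ms
Proportion correct = 11/12
IES = 444.4545 / (11/12) = 484.860 ms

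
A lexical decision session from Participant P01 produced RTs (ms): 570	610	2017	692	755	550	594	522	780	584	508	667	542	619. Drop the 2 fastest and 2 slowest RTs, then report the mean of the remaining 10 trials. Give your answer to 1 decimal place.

618.3 ms

Sorted: 508, 522, 542, 550, 570, 584, 594, 610, 619, 667, 692, 755, 780, 2017
Drop lowest 2 (508, 522) and highest 2 (780, 2017)
Remaining (n=10): Σ = 6183, mean = 6183/10 = 618.300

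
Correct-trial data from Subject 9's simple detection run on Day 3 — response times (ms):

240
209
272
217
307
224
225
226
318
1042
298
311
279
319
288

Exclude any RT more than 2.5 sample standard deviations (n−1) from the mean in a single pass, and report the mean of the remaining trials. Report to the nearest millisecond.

267 ms

n = 15, ΣRT = 4775, M = 318.333
Σ(x−M)² = 583397.33; s = √(583397.33/14) = 204.135
Cutoffs: 318.333 ± 2.5·204.135 → [-192.0, 828.7]
Outside: 1042 → excluded.
Retained (n=14): Σ = 3733, mean = 3733/14 = 266.643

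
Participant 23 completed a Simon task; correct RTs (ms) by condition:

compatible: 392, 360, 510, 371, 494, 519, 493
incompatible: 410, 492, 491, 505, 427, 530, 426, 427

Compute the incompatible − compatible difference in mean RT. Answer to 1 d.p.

15.1 ms

M(compatible) = 3139/7 = 448.429
M(incompatible) = 3708/8 = 463.500
Difference = 463.500 − 448.429 = 15.071 ms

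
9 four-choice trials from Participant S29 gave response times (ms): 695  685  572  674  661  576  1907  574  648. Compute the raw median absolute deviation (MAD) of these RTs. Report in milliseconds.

Sorted: 572, 574, 576, 648, 661, 674, 685, 695, 1907 → median = 661
|x − 661|: 34, 24, 89, 13, 0, 85, 1246, 87, 13
Sorted deviations: 0, 13, 13, 24, 34, 85, 87, 89, 1246 → MAD = 34

34 ms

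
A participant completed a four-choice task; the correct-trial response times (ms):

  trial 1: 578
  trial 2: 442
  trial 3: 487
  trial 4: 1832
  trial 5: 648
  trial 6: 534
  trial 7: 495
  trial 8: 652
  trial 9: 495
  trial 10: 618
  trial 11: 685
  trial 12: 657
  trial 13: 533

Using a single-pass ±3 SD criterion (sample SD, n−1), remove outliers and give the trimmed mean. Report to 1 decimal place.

568.7 ms

n = 13, ΣRT = 8656, M = 665.846
Σ(x−M)² = 1546377.69; s = √(1546377.69/12) = 358.977
Cutoffs: 665.846 ± 3·358.977 → [-411.1, 1742.8]
Outside: 1832 → excluded.
Retained (n=12): Σ = 6824, mean = 6824/12 = 568.667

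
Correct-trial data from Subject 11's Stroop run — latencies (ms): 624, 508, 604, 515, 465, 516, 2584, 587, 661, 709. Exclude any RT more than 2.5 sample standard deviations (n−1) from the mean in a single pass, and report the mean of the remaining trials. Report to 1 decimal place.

576.6 ms

n = 10, ΣRT = 7773, M = 777.300
Σ(x−M)² = 3679236.10; s = √(3679236.10/9) = 639.378
Cutoffs: 777.300 ± 2.5·639.378 → [-821.1, 2375.7]
Outside: 2584 → excluded.
Retained (n=9): Σ = 5189, mean = 5189/9 = 576.556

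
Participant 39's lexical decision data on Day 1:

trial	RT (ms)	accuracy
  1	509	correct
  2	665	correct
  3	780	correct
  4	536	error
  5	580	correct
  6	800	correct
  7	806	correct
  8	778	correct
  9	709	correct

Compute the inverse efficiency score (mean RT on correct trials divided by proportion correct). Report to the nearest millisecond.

Correct trials (n=8): 509, 665, 780, 580, 800, 806, 778, 709
Mean correct RT = 5627/8 = 703.3750 ms
Proportion correct = 8/9
IES = 703.3750 / (8/9) = 791.297 ms

791 ms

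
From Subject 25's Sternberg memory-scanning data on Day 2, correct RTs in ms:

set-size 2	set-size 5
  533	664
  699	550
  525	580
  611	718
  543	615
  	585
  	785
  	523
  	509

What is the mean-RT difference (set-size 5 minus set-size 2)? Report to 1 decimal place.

32.1 ms

M(set-size 2) = 2911/5 = 582.200
M(set-size 5) = 5529/9 = 614.333
Difference = 614.333 − 582.200 = 32.133 ms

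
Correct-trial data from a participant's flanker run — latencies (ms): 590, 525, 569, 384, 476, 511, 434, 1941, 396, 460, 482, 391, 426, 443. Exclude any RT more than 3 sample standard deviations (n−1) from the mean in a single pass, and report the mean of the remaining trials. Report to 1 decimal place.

n = 14, ΣRT = 8028, M = 573.429
Σ(x−M)² = 2066337.43; s = √(2066337.43/13) = 398.684
Cutoffs: 573.429 ± 3·398.684 → [-622.6, 1769.5]
Outside: 1941 → excluded.
Retained (n=13): Σ = 6087, mean = 6087/13 = 468.231

468.2 ms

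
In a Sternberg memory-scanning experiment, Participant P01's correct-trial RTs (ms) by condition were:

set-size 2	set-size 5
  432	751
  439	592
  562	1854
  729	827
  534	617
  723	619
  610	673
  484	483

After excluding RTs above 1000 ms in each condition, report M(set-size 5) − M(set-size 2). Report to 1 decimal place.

set-size 5: exclude 1854
M(set-size 2) = 4513/8 = 564.125
M(set-size 5) = 4562/7 = 651.714
Difference = 651.714 − 564.125 = 87.589 ms

87.6 ms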